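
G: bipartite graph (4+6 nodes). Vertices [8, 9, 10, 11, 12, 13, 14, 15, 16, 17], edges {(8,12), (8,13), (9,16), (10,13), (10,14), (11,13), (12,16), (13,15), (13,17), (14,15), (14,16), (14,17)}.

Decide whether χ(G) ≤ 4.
A valid 4-coloring: color 1: [9, 12, 13, 14]; color 2: [8, 10, 11, 15, 16, 17].
(χ(G) = 2 ≤ 4.)

Yes, G is 4-colorable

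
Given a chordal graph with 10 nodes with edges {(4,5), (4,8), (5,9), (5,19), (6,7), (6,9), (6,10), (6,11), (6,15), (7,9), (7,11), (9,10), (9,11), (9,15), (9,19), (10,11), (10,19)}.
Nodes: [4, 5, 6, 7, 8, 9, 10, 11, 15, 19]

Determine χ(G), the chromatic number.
χ(G) = 4

Clique number ω(G) = 4 (lower bound: χ ≥ ω).
The clique on [6, 9, 10, 11] has size 4, forcing χ ≥ 4, and the coloring below uses 4 colors, so χ(G) = 4.
A valid 4-coloring: color 1: [4, 9]; color 2: [6, 8, 19]; color 3: [5, 11, 15]; color 4: [7, 10].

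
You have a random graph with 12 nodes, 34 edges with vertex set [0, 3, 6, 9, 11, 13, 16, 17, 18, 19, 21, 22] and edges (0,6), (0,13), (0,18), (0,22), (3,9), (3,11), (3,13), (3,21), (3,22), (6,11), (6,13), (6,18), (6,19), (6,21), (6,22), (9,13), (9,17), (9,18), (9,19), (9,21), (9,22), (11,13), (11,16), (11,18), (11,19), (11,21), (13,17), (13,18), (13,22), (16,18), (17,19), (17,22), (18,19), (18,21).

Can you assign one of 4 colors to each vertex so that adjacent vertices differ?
A valid 4-coloring: color 1: [18, 22]; color 2: [13, 16, 19, 21]; color 3: [0, 9, 11]; color 4: [3, 6, 17].
(χ(G) = 4 ≤ 4.)

Yes, G is 4-colorable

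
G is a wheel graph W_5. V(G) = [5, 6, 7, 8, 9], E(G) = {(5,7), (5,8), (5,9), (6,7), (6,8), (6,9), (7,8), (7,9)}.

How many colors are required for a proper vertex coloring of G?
Clique number ω(G) = 3 (lower bound: χ ≥ ω).
The clique on [5, 7, 8] has size 3, forcing χ ≥ 3, and the coloring below uses 3 colors, so χ(G) = 3.
A valid 3-coloring: color 1: [7]; color 2: [5, 6]; color 3: [8, 9].

χ(G) = 3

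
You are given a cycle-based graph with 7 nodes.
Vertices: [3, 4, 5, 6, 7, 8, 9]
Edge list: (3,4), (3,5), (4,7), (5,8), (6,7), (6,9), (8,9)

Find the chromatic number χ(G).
Clique number ω(G) = 2 (lower bound: χ ≥ ω).
Odd cycle [6, 7, 4, 3, 5, 8, 9] needs 3 colors (χ ≥ 3).
The coloring below uses 3 colors, so χ(G) = 3.
A valid 3-coloring: color 1: [4, 6, 8]; color 2: [3, 7, 9]; color 3: [5].

χ(G) = 3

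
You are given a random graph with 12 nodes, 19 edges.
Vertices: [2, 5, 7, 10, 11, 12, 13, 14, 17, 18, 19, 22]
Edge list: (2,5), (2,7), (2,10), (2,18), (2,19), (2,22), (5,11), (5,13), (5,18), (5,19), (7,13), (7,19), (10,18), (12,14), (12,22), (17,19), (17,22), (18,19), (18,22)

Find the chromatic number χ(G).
Clique number ω(G) = 4 (lower bound: χ ≥ ω).
The clique on [2, 5, 18, 19] has size 4, forcing χ ≥ 4, and the coloring below uses 4 colors, so χ(G) = 4.
A valid 4-coloring: color 1: [2, 11, 12, 13, 17]; color 2: [7, 14, 18]; color 3: [5, 10, 22]; color 4: [19].

χ(G) = 4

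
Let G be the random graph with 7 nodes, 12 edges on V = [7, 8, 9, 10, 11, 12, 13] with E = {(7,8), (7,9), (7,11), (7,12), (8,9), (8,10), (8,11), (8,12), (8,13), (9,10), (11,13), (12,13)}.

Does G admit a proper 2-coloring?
No, G is not 2-colorable

The clique on vertices [8, 9, 10] has size 3 > 2, so it alone needs 3 colors.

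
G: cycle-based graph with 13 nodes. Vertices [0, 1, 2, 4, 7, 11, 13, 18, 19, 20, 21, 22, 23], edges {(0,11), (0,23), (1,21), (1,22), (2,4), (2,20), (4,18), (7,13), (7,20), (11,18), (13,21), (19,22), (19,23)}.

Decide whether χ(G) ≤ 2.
No, G is not 2-colorable

Odd cycle [20, 2, 4, 18, 11, 0, 23, 19, 22, 1, 21, 13, 7] needs 3 colors (χ ≥ 3).
Hence χ(G) ≥ 3 > 2, so no proper 2-coloring exists.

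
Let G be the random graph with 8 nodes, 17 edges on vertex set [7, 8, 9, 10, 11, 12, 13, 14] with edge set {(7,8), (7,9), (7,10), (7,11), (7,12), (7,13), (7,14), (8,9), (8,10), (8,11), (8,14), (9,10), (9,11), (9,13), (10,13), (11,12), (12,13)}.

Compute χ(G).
χ(G) = 4

Clique number ω(G) = 4 (lower bound: χ ≥ ω).
The clique on [7, 8, 9, 10] has size 4, forcing χ ≥ 4, and the coloring below uses 4 colors, so χ(G) = 4.
A valid 4-coloring: color 1: [7]; color 2: [8, 13]; color 3: [9, 12, 14]; color 4: [10, 11].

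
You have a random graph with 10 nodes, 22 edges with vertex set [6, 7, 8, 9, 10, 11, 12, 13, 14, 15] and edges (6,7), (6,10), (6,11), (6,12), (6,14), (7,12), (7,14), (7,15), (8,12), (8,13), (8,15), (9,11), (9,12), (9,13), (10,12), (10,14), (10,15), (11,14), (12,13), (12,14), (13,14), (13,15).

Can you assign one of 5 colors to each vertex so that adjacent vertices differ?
A valid 5-coloring: color 1: [11, 12, 15]; color 2: [8, 9, 14]; color 3: [6, 13]; color 4: [7, 10].
(χ(G) = 4 ≤ 5.)

Yes, G is 5-colorable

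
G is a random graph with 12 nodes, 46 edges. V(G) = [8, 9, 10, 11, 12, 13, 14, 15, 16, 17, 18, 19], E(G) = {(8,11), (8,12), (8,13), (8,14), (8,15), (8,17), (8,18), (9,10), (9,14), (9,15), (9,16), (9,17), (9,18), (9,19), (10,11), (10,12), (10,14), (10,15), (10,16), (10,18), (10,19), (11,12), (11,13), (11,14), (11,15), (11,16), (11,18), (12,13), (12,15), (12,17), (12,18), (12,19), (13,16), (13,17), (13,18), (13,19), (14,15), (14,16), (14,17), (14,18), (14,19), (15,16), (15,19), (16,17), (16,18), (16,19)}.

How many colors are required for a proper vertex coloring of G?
Clique number ω(G) = 6 (lower bound: χ ≥ ω).
The clique on [9, 10, 14, 15, 16, 19] has size 6, forcing χ ≥ 6, and the coloring below uses 6 colors, so χ(G) = 6.
A valid 6-coloring: color 1: [12, 16]; color 2: [13, 14]; color 3: [15, 17, 18]; color 4: [11, 19]; color 5: [8, 10]; color 6: [9].

χ(G) = 6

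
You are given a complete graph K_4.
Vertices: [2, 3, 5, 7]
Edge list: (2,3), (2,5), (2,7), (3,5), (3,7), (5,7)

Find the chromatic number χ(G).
Clique number ω(G) = 4 (lower bound: χ ≥ ω).
The clique on [2, 3, 5, 7] has size 4, forcing χ ≥ 4, and the coloring below uses 4 colors, so χ(G) = 4.
A valid 4-coloring: color 1: [5]; color 2: [3]; color 3: [2]; color 4: [7].

χ(G) = 4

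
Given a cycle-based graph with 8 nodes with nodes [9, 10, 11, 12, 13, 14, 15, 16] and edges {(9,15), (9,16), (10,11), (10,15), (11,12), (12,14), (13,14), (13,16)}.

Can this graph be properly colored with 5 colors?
Yes, G is 5-colorable

A valid 5-coloring: color 1: [9, 10, 12, 13]; color 2: [11, 14, 15, 16].
(χ(G) = 2 ≤ 5.)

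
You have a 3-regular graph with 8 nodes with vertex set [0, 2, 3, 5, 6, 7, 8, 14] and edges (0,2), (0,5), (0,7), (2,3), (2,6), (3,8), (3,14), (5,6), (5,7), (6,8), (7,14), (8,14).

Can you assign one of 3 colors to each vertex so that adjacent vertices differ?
Yes, G is 3-colorable

A valid 3-coloring: color 1: [2, 7, 8]; color 2: [3, 5]; color 3: [0, 6, 14].
(χ(G) = 3 ≤ 3.)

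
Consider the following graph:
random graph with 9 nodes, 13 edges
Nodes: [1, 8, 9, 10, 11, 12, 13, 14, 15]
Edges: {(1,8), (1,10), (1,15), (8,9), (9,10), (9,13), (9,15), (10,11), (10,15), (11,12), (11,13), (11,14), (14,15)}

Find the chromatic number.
χ(G) = 3

Clique number ω(G) = 3 (lower bound: χ ≥ ω).
The clique on [1, 10, 15] has size 3, forcing χ ≥ 3, and the coloring below uses 3 colors, so χ(G) = 3.
A valid 3-coloring: color 1: [8, 11, 15]; color 2: [10, 12, 13, 14]; color 3: [1, 9].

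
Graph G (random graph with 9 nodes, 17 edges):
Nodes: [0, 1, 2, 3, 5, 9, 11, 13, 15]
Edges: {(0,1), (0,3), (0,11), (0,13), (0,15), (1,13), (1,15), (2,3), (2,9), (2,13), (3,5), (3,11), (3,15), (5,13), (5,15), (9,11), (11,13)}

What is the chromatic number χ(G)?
Clique number ω(G) = 3 (lower bound: χ ≥ ω).
Odd cycle [15, 3, 11, 13, 1] needs 3 colors (χ ≥ 3).
Vertex 0 is adjacent to every vertex of [1, 3, 11, 13, 15], which already need 3 colors among themselves, so 0 needs a new color (χ ≥ 4).
The coloring below uses 4 colors, so χ(G) = 4.
A valid 4-coloring: color 1: [3, 9, 13]; color 2: [0, 2, 5]; color 3: [11, 15]; color 4: [1].

χ(G) = 4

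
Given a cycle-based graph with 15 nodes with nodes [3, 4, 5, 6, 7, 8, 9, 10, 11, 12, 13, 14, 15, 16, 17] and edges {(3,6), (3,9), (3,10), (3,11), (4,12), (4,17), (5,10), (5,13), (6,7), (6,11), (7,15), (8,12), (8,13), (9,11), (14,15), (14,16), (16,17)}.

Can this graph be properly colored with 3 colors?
Yes, G is 3-colorable

A valid 3-coloring: color 1: [3, 4, 5, 8, 15, 16]; color 2: [7, 10, 11, 12, 13, 14, 17]; color 3: [6, 9].
(χ(G) = 3 ≤ 3.)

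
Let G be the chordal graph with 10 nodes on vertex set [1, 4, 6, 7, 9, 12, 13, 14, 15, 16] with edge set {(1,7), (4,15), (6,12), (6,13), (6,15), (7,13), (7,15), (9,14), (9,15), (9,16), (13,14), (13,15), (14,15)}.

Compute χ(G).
Clique number ω(G) = 3 (lower bound: χ ≥ ω).
The clique on [9, 14, 15] has size 3, forcing χ ≥ 3, and the coloring below uses 3 colors, so χ(G) = 3.
A valid 3-coloring: color 1: [1, 12, 15, 16]; color 2: [4, 9, 13]; color 3: [6, 7, 14].

χ(G) = 3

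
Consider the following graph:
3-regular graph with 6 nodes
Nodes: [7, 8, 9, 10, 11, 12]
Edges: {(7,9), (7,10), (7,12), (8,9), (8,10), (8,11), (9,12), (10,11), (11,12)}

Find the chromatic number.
Clique number ω(G) = 3 (lower bound: χ ≥ ω).
The clique on [8, 10, 11] has size 3, forcing χ ≥ 3, and the coloring below uses 3 colors, so χ(G) = 3.
A valid 3-coloring: color 1: [7, 8]; color 2: [9, 11]; color 3: [10, 12].

χ(G) = 3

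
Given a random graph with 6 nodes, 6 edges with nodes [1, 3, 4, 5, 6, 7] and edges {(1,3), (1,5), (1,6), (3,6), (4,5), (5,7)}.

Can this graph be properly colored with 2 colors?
The clique on vertices [1, 3, 6] has size 3 > 2, so it alone needs 3 colors.

No, G is not 2-colorable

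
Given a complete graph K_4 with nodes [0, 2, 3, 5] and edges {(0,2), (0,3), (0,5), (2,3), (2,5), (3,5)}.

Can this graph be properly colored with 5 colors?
A valid 5-coloring: color 1: [0]; color 2: [5]; color 3: [2]; color 4: [3].
(χ(G) = 4 ≤ 5.)

Yes, G is 5-colorable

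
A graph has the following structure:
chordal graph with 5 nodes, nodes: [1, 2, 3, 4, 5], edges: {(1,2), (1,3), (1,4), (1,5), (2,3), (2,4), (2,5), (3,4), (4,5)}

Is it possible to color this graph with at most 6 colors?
Yes, G is 6-colorable

A valid 6-coloring: color 1: [2]; color 2: [4]; color 3: [1]; color 4: [3, 5].
(χ(G) = 4 ≤ 6.)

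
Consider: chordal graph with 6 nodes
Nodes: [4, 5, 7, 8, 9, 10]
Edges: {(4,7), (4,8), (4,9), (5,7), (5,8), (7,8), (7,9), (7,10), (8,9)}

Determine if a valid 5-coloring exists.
Yes, G is 5-colorable

A valid 5-coloring: color 1: [7]; color 2: [8, 10]; color 3: [4, 5]; color 4: [9].
(χ(G) = 4 ≤ 5.)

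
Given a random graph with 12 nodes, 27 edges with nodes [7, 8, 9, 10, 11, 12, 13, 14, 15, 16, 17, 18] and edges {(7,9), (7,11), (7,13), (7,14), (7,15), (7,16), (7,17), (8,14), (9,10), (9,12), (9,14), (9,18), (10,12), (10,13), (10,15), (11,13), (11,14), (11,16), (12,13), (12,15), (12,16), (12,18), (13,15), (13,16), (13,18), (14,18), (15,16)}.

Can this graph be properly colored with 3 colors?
No, G is not 3-colorable

The clique on vertices [7, 11, 13, 16] has size 4 > 3, so it alone needs 4 colors.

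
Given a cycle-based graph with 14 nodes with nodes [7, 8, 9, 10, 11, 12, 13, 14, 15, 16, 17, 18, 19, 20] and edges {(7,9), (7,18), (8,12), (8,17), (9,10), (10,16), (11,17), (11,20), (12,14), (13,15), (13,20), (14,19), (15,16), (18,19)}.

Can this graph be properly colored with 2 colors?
A valid 2-coloring: color 1: [7, 10, 12, 15, 17, 19, 20]; color 2: [8, 9, 11, 13, 14, 16, 18].
(χ(G) = 2 ≤ 2.)

Yes, G is 2-colorable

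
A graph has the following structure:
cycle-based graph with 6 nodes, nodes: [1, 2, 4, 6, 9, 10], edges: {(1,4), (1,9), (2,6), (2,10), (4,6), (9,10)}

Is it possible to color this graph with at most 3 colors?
Yes, G is 3-colorable

A valid 3-coloring: color 1: [2, 4, 9]; color 2: [1, 6, 10].
(χ(G) = 2 ≤ 3.)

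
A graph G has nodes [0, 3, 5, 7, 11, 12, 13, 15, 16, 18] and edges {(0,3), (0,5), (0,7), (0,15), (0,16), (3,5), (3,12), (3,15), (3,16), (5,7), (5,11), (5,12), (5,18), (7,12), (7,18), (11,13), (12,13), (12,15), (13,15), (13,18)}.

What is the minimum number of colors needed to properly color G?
χ(G) = 3

Clique number ω(G) = 3 (lower bound: χ ≥ ω).
The clique on [0, 3, 16] has size 3, forcing χ ≥ 3, and the coloring below uses 3 colors, so χ(G) = 3.
A valid 3-coloring: color 1: [5, 15, 16]; color 2: [0, 11, 12, 18]; color 3: [3, 7, 13].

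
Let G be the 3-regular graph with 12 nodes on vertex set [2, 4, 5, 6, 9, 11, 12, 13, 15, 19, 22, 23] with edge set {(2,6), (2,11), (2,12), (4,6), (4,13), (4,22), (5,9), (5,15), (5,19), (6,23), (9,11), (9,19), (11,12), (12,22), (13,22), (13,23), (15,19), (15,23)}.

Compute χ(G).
Clique number ω(G) = 3 (lower bound: χ ≥ ω).
The clique on [2, 11, 12] has size 3, forcing χ ≥ 3, and the coloring below uses 3 colors, so χ(G) = 3.
A valid 3-coloring: color 1: [2, 19, 22, 23]; color 2: [6, 9, 12, 13, 15]; color 3: [4, 5, 11].

χ(G) = 3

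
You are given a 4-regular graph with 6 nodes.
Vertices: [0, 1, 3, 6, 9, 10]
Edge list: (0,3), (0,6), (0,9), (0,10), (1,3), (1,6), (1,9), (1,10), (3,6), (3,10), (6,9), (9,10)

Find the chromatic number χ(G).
Clique number ω(G) = 3 (lower bound: χ ≥ ω).
The clique on [0, 9, 10] has size 3, forcing χ ≥ 3, and the coloring below uses 3 colors, so χ(G) = 3.
A valid 3-coloring: color 1: [0, 1]; color 2: [3, 9]; color 3: [6, 10].

χ(G) = 3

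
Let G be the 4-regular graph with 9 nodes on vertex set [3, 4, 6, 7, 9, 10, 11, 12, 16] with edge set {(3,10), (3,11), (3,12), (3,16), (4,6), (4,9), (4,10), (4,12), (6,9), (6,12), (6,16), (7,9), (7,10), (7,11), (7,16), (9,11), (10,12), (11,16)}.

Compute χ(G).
Clique number ω(G) = 3 (lower bound: χ ≥ ω).
The clique on [3, 11, 16] has size 3, forcing χ ≥ 3, and the coloring below uses 3 colors, so χ(G) = 3.
A valid 3-coloring: color 1: [9, 12, 16]; color 2: [3, 4, 7]; color 3: [6, 10, 11].

χ(G) = 3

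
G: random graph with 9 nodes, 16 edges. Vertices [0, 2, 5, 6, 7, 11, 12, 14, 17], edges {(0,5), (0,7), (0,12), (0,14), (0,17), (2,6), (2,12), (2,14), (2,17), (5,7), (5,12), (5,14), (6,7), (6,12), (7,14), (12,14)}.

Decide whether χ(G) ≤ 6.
Yes, G is 6-colorable

A valid 6-coloring: color 1: [6, 11, 14, 17]; color 2: [0, 2]; color 3: [7, 12]; color 4: [5].
(χ(G) = 4 ≤ 6.)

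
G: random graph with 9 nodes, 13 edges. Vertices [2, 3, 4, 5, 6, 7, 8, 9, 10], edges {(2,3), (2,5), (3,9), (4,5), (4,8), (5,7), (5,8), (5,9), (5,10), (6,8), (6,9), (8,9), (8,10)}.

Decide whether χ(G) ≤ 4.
Yes, G is 4-colorable

A valid 4-coloring: color 1: [3, 5, 6]; color 2: [2, 7, 8]; color 3: [4, 9, 10].
(χ(G) = 3 ≤ 4.)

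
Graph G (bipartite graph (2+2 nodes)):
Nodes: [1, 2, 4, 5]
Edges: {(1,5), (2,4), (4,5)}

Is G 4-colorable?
A valid 4-coloring: color 1: [1, 4]; color 2: [2, 5].
(χ(G) = 2 ≤ 4.)

Yes, G is 4-colorable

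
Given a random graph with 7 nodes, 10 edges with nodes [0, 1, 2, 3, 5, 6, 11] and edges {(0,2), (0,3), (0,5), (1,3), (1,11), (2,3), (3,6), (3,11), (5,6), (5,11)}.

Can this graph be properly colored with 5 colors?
Yes, G is 5-colorable

A valid 5-coloring: color 1: [3, 5]; color 2: [0, 1, 6]; color 3: [2, 11].
(χ(G) = 3 ≤ 5.)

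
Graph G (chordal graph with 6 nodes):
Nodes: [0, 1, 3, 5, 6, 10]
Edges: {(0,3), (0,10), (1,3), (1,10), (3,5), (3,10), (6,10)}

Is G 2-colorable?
The clique on vertices [0, 3, 10] has size 3 > 2, so it alone needs 3 colors.

No, G is not 2-colorable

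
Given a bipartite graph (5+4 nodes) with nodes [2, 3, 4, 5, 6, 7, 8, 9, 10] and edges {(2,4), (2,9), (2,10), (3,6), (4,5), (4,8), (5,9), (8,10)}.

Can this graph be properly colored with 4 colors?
Yes, G is 4-colorable

A valid 4-coloring: color 1: [2, 3, 5, 7, 8]; color 2: [4, 6, 9, 10].
(χ(G) = 2 ≤ 4.)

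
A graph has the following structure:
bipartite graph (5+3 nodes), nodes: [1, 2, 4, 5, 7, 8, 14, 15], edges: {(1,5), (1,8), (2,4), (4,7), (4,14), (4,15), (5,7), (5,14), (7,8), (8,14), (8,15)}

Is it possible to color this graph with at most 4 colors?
A valid 4-coloring: color 1: [4, 5, 8]; color 2: [1, 2, 7, 14, 15].
(χ(G) = 2 ≤ 4.)

Yes, G is 4-colorable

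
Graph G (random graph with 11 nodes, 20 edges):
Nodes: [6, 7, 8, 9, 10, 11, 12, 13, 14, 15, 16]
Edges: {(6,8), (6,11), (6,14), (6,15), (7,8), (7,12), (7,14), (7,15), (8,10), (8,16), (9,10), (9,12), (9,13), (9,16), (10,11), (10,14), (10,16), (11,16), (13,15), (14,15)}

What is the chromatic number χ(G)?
Clique number ω(G) = 3 (lower bound: χ ≥ ω).
The clique on [6, 14, 15] has size 3, forcing χ ≥ 3, and the coloring below uses 3 colors, so χ(G) = 3.
A valid 3-coloring: color 1: [6, 7, 10, 13]; color 2: [8, 9, 11, 15]; color 3: [12, 14, 16].

χ(G) = 3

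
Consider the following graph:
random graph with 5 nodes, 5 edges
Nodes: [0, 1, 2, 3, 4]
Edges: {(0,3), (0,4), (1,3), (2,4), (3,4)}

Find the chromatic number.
Clique number ω(G) = 3 (lower bound: χ ≥ ω).
The clique on [0, 3, 4] has size 3, forcing χ ≥ 3, and the coloring below uses 3 colors, so χ(G) = 3.
A valid 3-coloring: color 1: [2, 3]; color 2: [1, 4]; color 3: [0].

χ(G) = 3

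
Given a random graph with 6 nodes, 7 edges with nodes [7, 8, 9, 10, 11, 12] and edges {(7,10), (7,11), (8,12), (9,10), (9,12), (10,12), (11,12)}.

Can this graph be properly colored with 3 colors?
Yes, G is 3-colorable

A valid 3-coloring: color 1: [7, 12]; color 2: [8, 10, 11]; color 3: [9].
(χ(G) = 3 ≤ 3.)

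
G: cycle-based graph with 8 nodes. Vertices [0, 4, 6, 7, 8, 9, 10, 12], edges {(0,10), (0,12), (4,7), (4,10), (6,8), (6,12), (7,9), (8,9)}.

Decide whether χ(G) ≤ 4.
Yes, G is 4-colorable

A valid 4-coloring: color 1: [7, 8, 10, 12]; color 2: [0, 4, 6, 9].
(χ(G) = 2 ≤ 4.)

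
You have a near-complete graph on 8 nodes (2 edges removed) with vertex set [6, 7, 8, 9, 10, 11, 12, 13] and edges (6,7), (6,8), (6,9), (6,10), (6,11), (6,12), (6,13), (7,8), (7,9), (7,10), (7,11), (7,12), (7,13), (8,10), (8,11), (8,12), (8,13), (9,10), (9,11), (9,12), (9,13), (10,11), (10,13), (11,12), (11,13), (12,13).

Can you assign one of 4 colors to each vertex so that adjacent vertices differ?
No, G is not 4-colorable

The clique on vertices [6, 7, 8, 10, 11, 13] has size 6 > 4, so it alone needs 6 colors.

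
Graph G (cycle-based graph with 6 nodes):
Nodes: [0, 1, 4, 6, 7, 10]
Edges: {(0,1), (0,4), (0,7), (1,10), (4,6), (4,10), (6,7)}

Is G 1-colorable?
Edge (0,1) forces its endpoints to differ, so 1 color is not enough.

No, G is not 1-colorable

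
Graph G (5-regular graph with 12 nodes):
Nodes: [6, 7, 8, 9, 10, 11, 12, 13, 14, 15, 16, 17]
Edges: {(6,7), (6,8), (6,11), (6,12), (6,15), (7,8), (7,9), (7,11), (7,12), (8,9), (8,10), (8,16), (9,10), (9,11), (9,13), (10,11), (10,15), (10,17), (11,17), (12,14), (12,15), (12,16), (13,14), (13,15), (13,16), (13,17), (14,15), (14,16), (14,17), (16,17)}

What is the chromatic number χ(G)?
Clique number ω(G) = 4 (lower bound: χ ≥ ω).
The clique on [13, 14, 16, 17] has size 4, forcing χ ≥ 4, and the coloring below uses 4 colors, so χ(G) = 4.
A valid 4-coloring: color 1: [8, 11, 12, 13]; color 2: [6, 9, 17]; color 3: [7, 15, 16]; color 4: [10, 14].

χ(G) = 4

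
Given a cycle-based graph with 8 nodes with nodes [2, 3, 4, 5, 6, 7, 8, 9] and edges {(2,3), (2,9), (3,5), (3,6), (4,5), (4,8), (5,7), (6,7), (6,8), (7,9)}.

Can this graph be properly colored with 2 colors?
No, G is not 2-colorable

Odd cycle [4, 5, 3, 6, 8] needs 3 colors (χ ≥ 3).
Hence χ(G) ≥ 3 > 2, so no proper 2-coloring exists.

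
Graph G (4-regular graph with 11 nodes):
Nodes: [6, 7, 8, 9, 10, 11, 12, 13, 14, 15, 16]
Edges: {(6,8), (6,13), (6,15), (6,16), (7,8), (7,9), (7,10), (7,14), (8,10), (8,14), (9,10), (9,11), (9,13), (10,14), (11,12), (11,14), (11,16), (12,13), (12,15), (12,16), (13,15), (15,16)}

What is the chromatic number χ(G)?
Clique number ω(G) = 4 (lower bound: χ ≥ ω).
The clique on [7, 8, 10, 14] has size 4, forcing χ ≥ 4, and the coloring below uses 4 colors, so χ(G) = 4.
A valid 4-coloring: color 1: [6, 7, 11]; color 2: [8, 9, 12]; color 3: [13, 14, 16]; color 4: [10, 15].

χ(G) = 4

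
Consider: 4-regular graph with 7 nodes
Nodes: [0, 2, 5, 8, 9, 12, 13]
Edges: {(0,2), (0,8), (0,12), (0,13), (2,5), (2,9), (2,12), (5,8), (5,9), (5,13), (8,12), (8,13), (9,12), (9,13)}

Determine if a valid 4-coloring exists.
Yes, G is 4-colorable

A valid 4-coloring: color 1: [0, 9]; color 2: [2, 8]; color 3: [12, 13]; color 4: [5].
(χ(G) = 4 ≤ 4.)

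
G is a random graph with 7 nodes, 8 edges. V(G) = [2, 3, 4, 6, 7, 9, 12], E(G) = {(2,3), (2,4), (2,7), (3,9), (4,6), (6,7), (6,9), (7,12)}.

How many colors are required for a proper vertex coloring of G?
Clique number ω(G) = 2 (lower bound: χ ≥ ω).
Odd cycle [3, 2, 7, 6, 9] needs 3 colors (χ ≥ 3).
The coloring below uses 3 colors, so χ(G) = 3.
A valid 3-coloring: color 1: [2, 6, 12]; color 2: [4, 7, 9]; color 3: [3].

χ(G) = 3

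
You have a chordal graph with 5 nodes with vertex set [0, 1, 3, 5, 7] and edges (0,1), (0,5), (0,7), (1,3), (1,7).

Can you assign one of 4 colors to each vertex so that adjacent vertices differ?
A valid 4-coloring: color 1: [0, 3]; color 2: [1, 5]; color 3: [7].
(χ(G) = 3 ≤ 4.)

Yes, G is 4-colorable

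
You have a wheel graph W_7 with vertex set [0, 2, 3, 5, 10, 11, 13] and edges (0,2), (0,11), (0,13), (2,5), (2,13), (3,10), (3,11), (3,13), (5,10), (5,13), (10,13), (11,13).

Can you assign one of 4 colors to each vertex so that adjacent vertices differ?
Yes, G is 4-colorable

A valid 4-coloring: color 1: [13]; color 2: [2, 10, 11]; color 3: [0, 3, 5].
(χ(G) = 3 ≤ 4.)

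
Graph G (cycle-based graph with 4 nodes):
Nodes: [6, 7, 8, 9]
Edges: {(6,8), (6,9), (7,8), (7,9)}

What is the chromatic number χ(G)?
Clique number ω(G) = 2 (lower bound: χ ≥ ω).
The graph is bipartite (no odd cycle), so 2 colors suffice: χ(G) = 2.
A valid 2-coloring: color 1: [6, 7]; color 2: [8, 9].

χ(G) = 2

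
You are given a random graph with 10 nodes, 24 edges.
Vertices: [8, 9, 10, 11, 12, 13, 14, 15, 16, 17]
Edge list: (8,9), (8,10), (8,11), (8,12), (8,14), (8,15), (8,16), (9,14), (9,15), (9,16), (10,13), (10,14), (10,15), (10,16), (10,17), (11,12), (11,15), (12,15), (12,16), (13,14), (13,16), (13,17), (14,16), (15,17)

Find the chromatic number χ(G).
χ(G) = 4

Clique number ω(G) = 4 (lower bound: χ ≥ ω).
The clique on [8, 9, 14, 16] has size 4, forcing χ ≥ 4, and the coloring below uses 4 colors, so χ(G) = 4.
A valid 4-coloring: color 1: [8, 13]; color 2: [15, 16]; color 3: [9, 10, 11]; color 4: [12, 14, 17].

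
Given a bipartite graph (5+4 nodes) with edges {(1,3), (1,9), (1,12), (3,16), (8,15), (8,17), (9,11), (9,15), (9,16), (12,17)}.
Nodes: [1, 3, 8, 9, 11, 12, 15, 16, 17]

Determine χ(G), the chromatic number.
Clique number ω(G) = 2 (lower bound: χ ≥ ω).
The graph is bipartite (no odd cycle), so 2 colors suffice: χ(G) = 2.
A valid 2-coloring: color 1: [3, 8, 9, 12]; color 2: [1, 11, 15, 16, 17].

χ(G) = 2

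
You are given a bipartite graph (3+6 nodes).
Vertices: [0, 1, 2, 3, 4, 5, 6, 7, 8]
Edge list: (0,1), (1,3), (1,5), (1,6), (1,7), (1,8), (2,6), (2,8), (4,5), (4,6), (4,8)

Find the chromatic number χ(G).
χ(G) = 2

Clique number ω(G) = 2 (lower bound: χ ≥ ω).
The graph is bipartite (no odd cycle), so 2 colors suffice: χ(G) = 2.
A valid 2-coloring: color 1: [1, 2, 4]; color 2: [0, 3, 5, 6, 7, 8].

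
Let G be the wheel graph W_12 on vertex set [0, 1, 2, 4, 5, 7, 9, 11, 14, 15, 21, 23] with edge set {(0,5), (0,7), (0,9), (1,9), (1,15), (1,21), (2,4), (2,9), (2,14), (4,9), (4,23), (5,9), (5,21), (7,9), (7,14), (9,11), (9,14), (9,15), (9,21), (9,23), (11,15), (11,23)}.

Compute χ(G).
Clique number ω(G) = 3 (lower bound: χ ≥ ω).
Odd cycle [1, 15, 11, 23, 4, 2, 14, 7, 0, 5, 21] needs 3 colors (χ ≥ 3).
Vertex 9 is adjacent to every vertex of [0, 1, 2, 4, 5, 7, 11, 14, 15, 21, 23], which already need 3 colors among themselves, so 9 needs a new color (χ ≥ 4).
The coloring below uses 4 colors, so χ(G) = 4.
A valid 4-coloring: color 1: [9]; color 2: [1, 4, 5, 11, 14]; color 3: [2, 7, 15, 21, 23]; color 4: [0].

χ(G) = 4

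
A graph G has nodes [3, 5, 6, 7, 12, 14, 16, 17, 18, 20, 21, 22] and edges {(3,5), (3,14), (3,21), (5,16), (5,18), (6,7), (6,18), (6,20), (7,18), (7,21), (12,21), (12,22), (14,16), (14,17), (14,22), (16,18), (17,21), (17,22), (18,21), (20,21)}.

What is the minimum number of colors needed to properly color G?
Clique number ω(G) = 3 (lower bound: χ ≥ ω).
The clique on [5, 16, 18] has size 3, forcing χ ≥ 3, and the coloring below uses 3 colors, so χ(G) = 3.
A valid 3-coloring: color 1: [5, 6, 14, 21]; color 2: [3, 12, 17, 18, 20]; color 3: [7, 16, 22].

χ(G) = 3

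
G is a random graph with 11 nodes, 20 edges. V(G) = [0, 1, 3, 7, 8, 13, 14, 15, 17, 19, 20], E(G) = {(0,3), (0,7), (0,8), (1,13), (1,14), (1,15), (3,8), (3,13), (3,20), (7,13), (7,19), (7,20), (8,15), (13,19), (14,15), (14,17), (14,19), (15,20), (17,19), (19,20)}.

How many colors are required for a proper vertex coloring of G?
χ(G) = 3

Clique number ω(G) = 3 (lower bound: χ ≥ ω).
The clique on [0, 3, 8] has size 3, forcing χ ≥ 3, and the coloring below uses 3 colors, so χ(G) = 3.
A valid 3-coloring: color 1: [3, 15, 19]; color 2: [0, 13, 14, 20]; color 3: [1, 7, 8, 17].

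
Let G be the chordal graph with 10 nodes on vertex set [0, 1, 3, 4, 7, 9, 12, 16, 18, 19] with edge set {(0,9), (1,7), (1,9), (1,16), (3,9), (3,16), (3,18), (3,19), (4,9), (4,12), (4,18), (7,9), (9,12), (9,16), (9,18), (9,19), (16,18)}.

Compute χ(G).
Clique number ω(G) = 4 (lower bound: χ ≥ ω).
The clique on [3, 9, 16, 18] has size 4, forcing χ ≥ 4, and the coloring below uses 4 colors, so χ(G) = 4.
A valid 4-coloring: color 1: [9]; color 2: [0, 1, 12, 18, 19]; color 3: [3, 4, 7]; color 4: [16].

χ(G) = 4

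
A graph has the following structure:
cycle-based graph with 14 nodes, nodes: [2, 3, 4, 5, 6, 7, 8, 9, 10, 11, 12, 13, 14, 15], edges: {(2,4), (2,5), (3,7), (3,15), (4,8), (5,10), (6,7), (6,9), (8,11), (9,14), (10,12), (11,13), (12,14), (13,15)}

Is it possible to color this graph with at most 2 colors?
Yes, G is 2-colorable

A valid 2-coloring: color 1: [4, 5, 7, 9, 11, 12, 15]; color 2: [2, 3, 6, 8, 10, 13, 14].
(χ(G) = 2 ≤ 2.)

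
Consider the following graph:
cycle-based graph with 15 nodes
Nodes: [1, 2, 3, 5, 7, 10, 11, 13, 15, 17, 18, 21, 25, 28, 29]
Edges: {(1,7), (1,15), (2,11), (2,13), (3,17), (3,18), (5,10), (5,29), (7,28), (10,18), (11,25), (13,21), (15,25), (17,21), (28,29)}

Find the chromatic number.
Clique number ω(G) = 2 (lower bound: χ ≥ ω).
Odd cycle [17, 21, 13, 2, 11, 25, 15, 1, 7, 28, 29, 5, 10, 18, 3] needs 3 colors (χ ≥ 3).
The coloring below uses 3 colors, so χ(G) = 3.
A valid 3-coloring: color 1: [7, 11, 13, 15, 17, 18, 29]; color 2: [1, 2, 3, 5, 21, 25, 28]; color 3: [10].

χ(G) = 3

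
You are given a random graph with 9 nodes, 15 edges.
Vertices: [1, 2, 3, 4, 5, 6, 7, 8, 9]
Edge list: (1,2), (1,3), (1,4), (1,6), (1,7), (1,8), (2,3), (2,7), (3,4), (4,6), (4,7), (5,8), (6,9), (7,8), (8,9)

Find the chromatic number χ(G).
χ(G) = 3

Clique number ω(G) = 3 (lower bound: χ ≥ ω).
The clique on [1, 7, 8] has size 3, forcing χ ≥ 3, and the coloring below uses 3 colors, so χ(G) = 3.
A valid 3-coloring: color 1: [1, 5, 9]; color 2: [2, 4, 8]; color 3: [3, 6, 7].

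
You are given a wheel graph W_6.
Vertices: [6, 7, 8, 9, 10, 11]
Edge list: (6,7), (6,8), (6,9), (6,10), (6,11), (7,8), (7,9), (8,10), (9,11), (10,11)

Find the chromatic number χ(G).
χ(G) = 4

Clique number ω(G) = 3 (lower bound: χ ≥ ω).
Odd cycle [9, 7, 8, 10, 11] needs 3 colors (χ ≥ 3).
Vertex 6 is adjacent to every vertex of [7, 8, 9, 10, 11], which already need 3 colors among themselves, so 6 needs a new color (χ ≥ 4).
The coloring below uses 4 colors, so χ(G) = 4.
A valid 4-coloring: color 1: [6]; color 2: [9, 10]; color 3: [7, 11]; color 4: [8].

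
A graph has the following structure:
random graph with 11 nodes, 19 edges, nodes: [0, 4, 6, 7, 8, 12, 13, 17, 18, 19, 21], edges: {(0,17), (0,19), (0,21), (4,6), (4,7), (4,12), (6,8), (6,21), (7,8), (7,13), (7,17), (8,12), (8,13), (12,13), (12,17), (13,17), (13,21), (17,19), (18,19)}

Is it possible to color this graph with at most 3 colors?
A valid 3-coloring: color 1: [0, 6, 13, 18]; color 2: [4, 8, 17, 21]; color 3: [7, 12, 19].
(χ(G) = 3 ≤ 3.)

Yes, G is 3-colorable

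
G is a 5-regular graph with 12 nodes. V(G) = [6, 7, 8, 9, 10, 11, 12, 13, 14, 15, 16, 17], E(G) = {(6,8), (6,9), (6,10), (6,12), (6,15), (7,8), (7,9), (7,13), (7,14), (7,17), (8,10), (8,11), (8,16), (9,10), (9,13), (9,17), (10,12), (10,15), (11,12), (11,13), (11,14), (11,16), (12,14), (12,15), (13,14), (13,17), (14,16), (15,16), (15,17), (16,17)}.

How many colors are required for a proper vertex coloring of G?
Clique number ω(G) = 4 (lower bound: χ ≥ ω).
The clique on [6, 10, 12, 15] has size 4, forcing χ ≥ 4, and the coloring below uses 4 colors, so χ(G) = 4.
A valid 4-coloring: color 1: [10, 14, 17]; color 2: [9, 11, 15]; color 3: [6, 7, 16]; color 4: [8, 12, 13].

χ(G) = 4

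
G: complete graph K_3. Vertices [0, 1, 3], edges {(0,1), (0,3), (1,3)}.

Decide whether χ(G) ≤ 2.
The clique on vertices [0, 1, 3] has size 3 > 2, so it alone needs 3 colors.

No, G is not 2-colorable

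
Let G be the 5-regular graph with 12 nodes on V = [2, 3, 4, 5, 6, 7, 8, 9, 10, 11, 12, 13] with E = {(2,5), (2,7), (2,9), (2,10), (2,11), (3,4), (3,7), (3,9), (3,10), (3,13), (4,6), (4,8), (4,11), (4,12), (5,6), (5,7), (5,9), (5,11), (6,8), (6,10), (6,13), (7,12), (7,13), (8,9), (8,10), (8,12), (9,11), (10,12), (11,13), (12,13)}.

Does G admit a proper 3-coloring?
The clique on vertices [2, 5, 9, 11] has size 4 > 3, so it alone needs 4 colors.

No, G is not 3-colorable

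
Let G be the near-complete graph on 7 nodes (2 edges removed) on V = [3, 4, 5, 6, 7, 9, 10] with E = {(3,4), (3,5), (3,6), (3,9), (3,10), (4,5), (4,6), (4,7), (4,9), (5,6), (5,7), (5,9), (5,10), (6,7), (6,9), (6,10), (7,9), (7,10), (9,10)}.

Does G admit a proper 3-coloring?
The clique on vertices [3, 5, 6, 9, 10] has size 5 > 3, so it alone needs 5 colors.

No, G is not 3-colorable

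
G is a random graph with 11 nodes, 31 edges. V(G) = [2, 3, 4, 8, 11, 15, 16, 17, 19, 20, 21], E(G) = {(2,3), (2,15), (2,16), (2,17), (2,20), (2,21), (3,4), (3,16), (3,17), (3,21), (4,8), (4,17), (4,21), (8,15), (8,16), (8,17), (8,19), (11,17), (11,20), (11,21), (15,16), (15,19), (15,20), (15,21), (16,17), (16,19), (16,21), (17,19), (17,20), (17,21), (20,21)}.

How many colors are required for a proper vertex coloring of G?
Clique number ω(G) = 5 (lower bound: χ ≥ ω).
The clique on [2, 3, 16, 17, 21] has size 5, forcing χ ≥ 5, and the coloring below uses 5 colors, so χ(G) = 5.
A valid 5-coloring: color 1: [15, 17]; color 2: [19, 21]; color 3: [4, 16, 20]; color 4: [2, 8, 11]; color 5: [3].

χ(G) = 5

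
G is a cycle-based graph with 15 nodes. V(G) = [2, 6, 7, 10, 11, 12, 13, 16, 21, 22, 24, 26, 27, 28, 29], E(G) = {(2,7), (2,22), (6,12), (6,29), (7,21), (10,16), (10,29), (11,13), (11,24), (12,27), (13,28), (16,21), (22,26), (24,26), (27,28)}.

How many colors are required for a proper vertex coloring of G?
Clique number ω(G) = 2 (lower bound: χ ≥ ω).
Odd cycle [29, 10, 16, 21, 7, 2, 22, 26, 24, 11, 13, 28, 27, 12, 6] needs 3 colors (χ ≥ 3).
The coloring below uses 3 colors, so χ(G) = 3.
A valid 3-coloring: color 1: [7, 12, 13, 16, 22, 24, 29]; color 2: [2, 6, 10, 11, 21, 26, 28]; color 3: [27].

χ(G) = 3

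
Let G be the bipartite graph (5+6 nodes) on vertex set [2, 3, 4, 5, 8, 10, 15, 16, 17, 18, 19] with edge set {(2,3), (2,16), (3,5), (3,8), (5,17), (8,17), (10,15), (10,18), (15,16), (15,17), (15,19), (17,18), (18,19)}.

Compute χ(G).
Clique number ω(G) = 2 (lower bound: χ ≥ ω).
The graph is bipartite (no odd cycle), so 2 colors suffice: χ(G) = 2.
A valid 2-coloring: color 1: [2, 4, 5, 8, 15, 18]; color 2: [3, 10, 16, 17, 19].

χ(G) = 2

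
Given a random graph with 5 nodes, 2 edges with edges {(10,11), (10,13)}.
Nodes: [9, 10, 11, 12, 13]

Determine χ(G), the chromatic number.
χ(G) = 2

Clique number ω(G) = 2 (lower bound: χ ≥ ω).
The graph is bipartite (no odd cycle), so 2 colors suffice: χ(G) = 2.
A valid 2-coloring: color 1: [9, 10, 12]; color 2: [11, 13].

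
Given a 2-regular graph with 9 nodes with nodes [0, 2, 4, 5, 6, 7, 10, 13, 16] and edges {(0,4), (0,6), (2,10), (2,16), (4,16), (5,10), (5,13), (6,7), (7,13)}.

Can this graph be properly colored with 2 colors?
Odd cycle [10, 2, 16, 4, 0, 6, 7, 13, 5] needs 3 colors (χ ≥ 3).
Hence χ(G) ≥ 3 > 2, so no proper 2-coloring exists.

No, G is not 2-colorable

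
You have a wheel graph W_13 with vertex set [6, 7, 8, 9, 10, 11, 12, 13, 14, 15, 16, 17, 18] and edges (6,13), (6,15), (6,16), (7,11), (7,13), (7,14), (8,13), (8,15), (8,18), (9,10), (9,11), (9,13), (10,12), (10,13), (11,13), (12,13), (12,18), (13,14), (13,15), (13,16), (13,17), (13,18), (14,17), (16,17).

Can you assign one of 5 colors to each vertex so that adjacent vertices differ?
Yes, G is 5-colorable

A valid 5-coloring: color 1: [13]; color 2: [10, 11, 14, 15, 16, 18]; color 3: [6, 7, 8, 9, 12, 17].
(χ(G) = 3 ≤ 5.)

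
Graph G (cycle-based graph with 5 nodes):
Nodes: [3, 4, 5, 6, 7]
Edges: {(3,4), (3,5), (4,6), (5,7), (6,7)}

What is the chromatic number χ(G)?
χ(G) = 3

Clique number ω(G) = 2 (lower bound: χ ≥ ω).
Odd cycle [3, 4, 6, 7, 5] needs 3 colors (χ ≥ 3).
The coloring below uses 3 colors, so χ(G) = 3.
A valid 3-coloring: color 1: [3, 7]; color 2: [4, 5]; color 3: [6].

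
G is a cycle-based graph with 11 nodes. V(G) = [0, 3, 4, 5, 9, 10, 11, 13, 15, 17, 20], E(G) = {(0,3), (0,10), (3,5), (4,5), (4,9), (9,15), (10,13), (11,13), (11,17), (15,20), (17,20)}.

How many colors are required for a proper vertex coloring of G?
χ(G) = 3

Clique number ω(G) = 2 (lower bound: χ ≥ ω).
Odd cycle [17, 20, 15, 9, 4, 5, 3, 0, 10, 13, 11] needs 3 colors (χ ≥ 3).
The coloring below uses 3 colors, so χ(G) = 3.
A valid 3-coloring: color 1: [3, 4, 13, 15, 17]; color 2: [0, 5, 9, 11, 20]; color 3: [10].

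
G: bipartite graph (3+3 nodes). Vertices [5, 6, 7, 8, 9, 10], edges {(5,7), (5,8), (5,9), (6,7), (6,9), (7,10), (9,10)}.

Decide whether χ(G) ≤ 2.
Yes, G is 2-colorable

A valid 2-coloring: color 1: [5, 6, 10]; color 2: [7, 8, 9].
(χ(G) = 2 ≤ 2.)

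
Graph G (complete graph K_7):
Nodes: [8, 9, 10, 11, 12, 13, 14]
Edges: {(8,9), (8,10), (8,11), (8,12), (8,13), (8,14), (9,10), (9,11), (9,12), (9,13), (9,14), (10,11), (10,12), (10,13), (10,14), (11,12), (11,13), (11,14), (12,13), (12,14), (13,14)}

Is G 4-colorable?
No, G is not 4-colorable

The clique on vertices [8, 9, 10, 11, 12, 13, 14] has size 7 > 4, so it alone needs 7 colors.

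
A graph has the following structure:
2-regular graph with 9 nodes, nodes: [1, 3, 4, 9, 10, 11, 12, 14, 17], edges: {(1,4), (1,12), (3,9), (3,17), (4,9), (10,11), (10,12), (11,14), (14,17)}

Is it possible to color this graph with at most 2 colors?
No, G is not 2-colorable

Odd cycle [10, 12, 1, 4, 9, 3, 17, 14, 11] needs 3 colors (χ ≥ 3).
Hence χ(G) ≥ 3 > 2, so no proper 2-coloring exists.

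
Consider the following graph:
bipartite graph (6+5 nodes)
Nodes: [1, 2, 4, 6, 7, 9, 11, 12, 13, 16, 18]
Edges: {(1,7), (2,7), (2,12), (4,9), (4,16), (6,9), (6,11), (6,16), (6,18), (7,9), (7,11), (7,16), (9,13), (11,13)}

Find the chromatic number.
Clique number ω(G) = 2 (lower bound: χ ≥ ω).
The graph is bipartite (no odd cycle), so 2 colors suffice: χ(G) = 2.
A valid 2-coloring: color 1: [4, 6, 7, 12, 13]; color 2: [1, 2, 9, 11, 16, 18].

χ(G) = 2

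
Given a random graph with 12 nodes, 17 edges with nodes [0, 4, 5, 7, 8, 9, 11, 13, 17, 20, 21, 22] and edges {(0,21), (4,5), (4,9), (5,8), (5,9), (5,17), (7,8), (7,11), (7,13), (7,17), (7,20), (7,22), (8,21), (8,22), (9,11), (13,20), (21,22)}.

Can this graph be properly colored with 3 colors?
Yes, G is 3-colorable

A valid 3-coloring: color 1: [5, 7, 21]; color 2: [0, 8, 9, 13, 17]; color 3: [4, 11, 20, 22].
(χ(G) = 3 ≤ 3.)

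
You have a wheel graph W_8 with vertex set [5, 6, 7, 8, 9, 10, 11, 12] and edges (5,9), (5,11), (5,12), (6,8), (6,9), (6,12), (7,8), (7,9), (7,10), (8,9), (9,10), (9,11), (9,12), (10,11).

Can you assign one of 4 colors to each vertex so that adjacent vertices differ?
Yes, G is 4-colorable

A valid 4-coloring: color 1: [9]; color 2: [5, 8, 10]; color 3: [6, 7, 11]; color 4: [12].
(χ(G) = 4 ≤ 4.)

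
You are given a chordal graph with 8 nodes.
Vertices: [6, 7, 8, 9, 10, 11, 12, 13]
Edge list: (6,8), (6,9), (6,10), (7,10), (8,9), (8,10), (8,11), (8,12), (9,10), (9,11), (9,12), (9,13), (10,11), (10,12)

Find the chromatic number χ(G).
Clique number ω(G) = 4 (lower bound: χ ≥ ω).
The clique on [8, 9, 10, 11] has size 4, forcing χ ≥ 4, and the coloring below uses 4 colors, so χ(G) = 4.
A valid 4-coloring: color 1: [10, 13]; color 2: [7, 9]; color 3: [8]; color 4: [6, 11, 12].

χ(G) = 4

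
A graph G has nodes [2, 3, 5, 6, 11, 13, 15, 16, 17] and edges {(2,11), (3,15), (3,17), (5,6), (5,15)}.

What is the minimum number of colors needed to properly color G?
χ(G) = 2

Clique number ω(G) = 2 (lower bound: χ ≥ ω).
The graph is bipartite (no odd cycle), so 2 colors suffice: χ(G) = 2.
A valid 2-coloring: color 1: [6, 11, 13, 15, 16, 17]; color 2: [2, 3, 5].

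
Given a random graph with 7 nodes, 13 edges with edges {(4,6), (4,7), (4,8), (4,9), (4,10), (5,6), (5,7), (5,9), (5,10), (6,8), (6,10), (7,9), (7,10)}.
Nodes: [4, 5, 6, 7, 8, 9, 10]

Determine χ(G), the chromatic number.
χ(G) = 3

Clique number ω(G) = 3 (lower bound: χ ≥ ω).
The clique on [4, 7, 9] has size 3, forcing χ ≥ 3, and the coloring below uses 3 colors, so χ(G) = 3.
A valid 3-coloring: color 1: [4, 5]; color 2: [8, 9, 10]; color 3: [6, 7].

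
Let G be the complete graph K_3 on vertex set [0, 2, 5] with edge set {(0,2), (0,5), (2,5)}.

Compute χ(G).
χ(G) = 3

Clique number ω(G) = 3 (lower bound: χ ≥ ω).
The clique on [0, 2, 5] has size 3, forcing χ ≥ 3, and the coloring below uses 3 colors, so χ(G) = 3.
A valid 3-coloring: color 1: [5]; color 2: [2]; color 3: [0].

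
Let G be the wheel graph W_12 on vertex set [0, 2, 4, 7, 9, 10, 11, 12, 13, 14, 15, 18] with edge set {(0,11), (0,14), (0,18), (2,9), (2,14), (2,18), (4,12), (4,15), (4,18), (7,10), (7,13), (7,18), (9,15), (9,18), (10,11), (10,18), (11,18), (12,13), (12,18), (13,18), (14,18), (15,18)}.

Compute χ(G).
χ(G) = 4

Clique number ω(G) = 3 (lower bound: χ ≥ ω).
Odd cycle [0, 14, 2, 9, 15, 4, 12, 13, 7, 10, 11] needs 3 colors (χ ≥ 3).
Vertex 18 is adjacent to every vertex of [0, 2, 4, 7, 9, 10, 11, 12, 13, 14, 15], which already need 3 colors among themselves, so 18 needs a new color (χ ≥ 4).
The coloring below uses 4 colors, so χ(G) = 4.
A valid 4-coloring: color 1: [18]; color 2: [0, 2, 10, 12, 15]; color 3: [4, 9, 11, 13, 14]; color 4: [7].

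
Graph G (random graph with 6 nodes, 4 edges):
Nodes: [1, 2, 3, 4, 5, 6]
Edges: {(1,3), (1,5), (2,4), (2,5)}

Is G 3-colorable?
Yes, G is 3-colorable

A valid 3-coloring: color 1: [3, 4, 5, 6]; color 2: [1, 2].
(χ(G) = 2 ≤ 3.)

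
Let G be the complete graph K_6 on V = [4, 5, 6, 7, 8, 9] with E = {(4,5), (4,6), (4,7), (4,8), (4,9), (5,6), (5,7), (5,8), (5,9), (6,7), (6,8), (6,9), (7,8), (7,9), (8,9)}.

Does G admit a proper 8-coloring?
Yes, G is 8-colorable

A valid 8-coloring: color 1: [5]; color 2: [8]; color 3: [6]; color 4: [4]; color 5: [7]; color 6: [9].
(χ(G) = 6 ≤ 8.)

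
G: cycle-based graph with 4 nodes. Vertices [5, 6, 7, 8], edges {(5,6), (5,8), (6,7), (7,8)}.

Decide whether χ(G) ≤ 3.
A valid 3-coloring: color 1: [6, 8]; color 2: [5, 7].
(χ(G) = 2 ≤ 3.)

Yes, G is 3-colorable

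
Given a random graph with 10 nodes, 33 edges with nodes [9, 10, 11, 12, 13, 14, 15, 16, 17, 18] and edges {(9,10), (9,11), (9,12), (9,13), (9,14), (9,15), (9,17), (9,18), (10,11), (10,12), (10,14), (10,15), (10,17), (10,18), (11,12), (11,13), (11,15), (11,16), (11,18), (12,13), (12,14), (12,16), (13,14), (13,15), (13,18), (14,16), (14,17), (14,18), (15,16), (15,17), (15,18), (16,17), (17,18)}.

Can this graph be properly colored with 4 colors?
The clique on vertices [9, 10, 14, 17, 18] has size 5 > 4, so it alone needs 5 colors.

No, G is not 4-colorable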